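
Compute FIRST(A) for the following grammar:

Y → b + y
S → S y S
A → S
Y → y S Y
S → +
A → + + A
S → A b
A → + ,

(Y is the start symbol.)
{ '+' }

FIRST sets of the other non-terminals involved (by the same procedure, iterated to a fixed point):
  FIRST(S) = { '+' }

From A → S:
  - S is a non-terminal: add FIRST(S) \ {ε} = { '+' }
    S is not nullable, so stop
From A → + + A:
  - '+' is a terminal: add '+' and stop
From A → + ,:
  - '+' is a terminal: add '+' and stop

Collecting: FIRST(A) = { '+' }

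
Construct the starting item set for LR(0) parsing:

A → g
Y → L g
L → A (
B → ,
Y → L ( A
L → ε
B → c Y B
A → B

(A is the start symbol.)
First, augment the grammar with A' → A
I₀ = CLOSURE({ [A' → . A] }):
  [A' → . A] has the dot before A: add [A → . g], [A → . B]
  [A → . B] has the dot before B: add [B → . ,], [B → . c Y B]
No further items can be added.

I₀ = { [A → . B], [A → . g], [A' → . A], [B → . ,], [B → . c Y B] }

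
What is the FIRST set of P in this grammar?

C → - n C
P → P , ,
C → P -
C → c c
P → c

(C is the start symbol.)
{ 'c' }

From P → P , ,:
  - P is the symbol being defined: contributes nothing new
    P is not nullable, so stop
From P → c:
  - c is a terminal: add 'c' and stop

Collecting: FIRST(P) = { 'c' }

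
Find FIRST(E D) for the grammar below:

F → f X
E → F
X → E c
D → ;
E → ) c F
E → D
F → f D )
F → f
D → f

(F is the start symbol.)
FIRST sets of the non-terminals involved (from the grammar, by fixed-point iteration):
  FIRST(E) = { ')', ';', 'f' }

To compute FIRST(E D), process the symbols left to right:
Symbol E is a non-terminal. Add FIRST(E) \ {ε} = { ')', ';', 'f' }
E is not nullable (ε ∉ FIRST(E)), so stop here.
FIRST(E D) = { ')', ';', 'f' }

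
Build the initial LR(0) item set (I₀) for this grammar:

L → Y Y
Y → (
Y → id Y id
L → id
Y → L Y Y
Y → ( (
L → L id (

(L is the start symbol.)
{ [L → . L id (], [L → . Y Y], [L → . id], [L' → . L], [Y → . ( (], [Y → . (], [Y → . L Y Y], [Y → . id Y id] }

First, augment the grammar with L' → L
I₀ = CLOSURE({ [L' → . L] }):
  [L' → . L] has the dot before L: add [L → . Y Y], [L → . id], [L → . L id (]
  [L → . Y Y] has the dot before Y: add [Y → . (], [Y → . id Y id], [Y → . L Y Y], [Y → . ( (]
No further items can be added.

I₀ = { [L → . L id (], [L → . Y Y], [L → . id], [L' → . L], [Y → . ( (], [Y → . (], [Y → . L Y Y], [Y → . id Y id] }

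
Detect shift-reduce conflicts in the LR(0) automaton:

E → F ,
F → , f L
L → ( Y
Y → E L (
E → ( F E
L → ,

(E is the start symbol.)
No shift-reduce conflicts

A shift-reduce conflict occurs when an LR(0) state has both:
  - a complete (reduce) item [A → α .] (dot at the end), and
  - a shift item [B → β . c γ] (dot before a terminal).

Augment with E' → E and build the canonical LR(0) collection (I0 = CLOSURE({[E' → . E]}), then GOTO on every symbol after a dot until no new states appear). It has 16 states:
  I0: { [E → . ( F E], [E → . F ,], [E' → . E], [F → . , f L] }  — shift
  I1: { [E → ( . F E], [F → . , f L] }  — shift
  I2: { [F → , . f L] }  — shift
  I3: { [E' → E .] }  — accept
  I4: { [E → F . ,] }  — shift
  I5: { [E → F , .] }  — reduce
  I6: { [F → , f . L], [L → . ( Y], [L → . ,] }  — shift
  I7: { [E → . ( F E], [E → . F ,], [F → . , f L], [L → ( . Y], [Y → . E L (] }  — shift
  I8: { [L → , .] }  — reduce
  I9: { [F → , f L .] }  — reduce
  I10: { [L → . ( Y], [L → . ,], [Y → E . L (] }  — shift
  I11: { [L → ( Y .] }  — reduce
  I12: { [Y → E L . (] }  — shift
  I13: { [Y → E L ( .] }  — reduce
  I14: { [E → ( F . E], [E → . ( F E], [E → . F ,], [F → . , f L] }  — shift
  I15: { [E → ( F E .] }  — reduce

No state contains both a complete item and a shift item.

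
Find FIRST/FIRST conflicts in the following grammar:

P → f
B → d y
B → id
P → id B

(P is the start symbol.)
Productions for P:
  P → f: FIRST = { 'f' }
  P → id B: FIRST = { 'id' }
Productions for B:
  B → d y: FIRST = { 'd' }
  B → id: FIRST = { 'id' }

All alternatives of each non-terminal have pairwise disjoint FIRST sets.

Answer: No FIRST/FIRST conflicts.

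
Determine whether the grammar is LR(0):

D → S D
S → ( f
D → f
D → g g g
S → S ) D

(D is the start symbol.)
Yes, the grammar is LR(0)

Augment with D' → D and build the canonical LR(0) collection (I0 = CLOSURE({[D' → . D]}), then GOTO on every symbol after a dot until no new states appear). It has 12 states:
  I0: { [D → . S D], [D → . f], [D → . g g g], [D' → . D], [S → . ( f], [S → . S ) D] }  — shift
  I1: { [S → ( . f] }  — shift
  I2: { [D' → D .] }  — accept
  I3: { [D → . S D], [D → . f], [D → . g g g], [D → S . D], [S → . ( f], [S → . S ) D], [S → S . ) D] }  — shift
  I4: { [D → f .] }  — reduce
  I5: { [D → g . g g] }  — shift
  I6: { [D → g g . g] }  — shift
  I7: { [D → g g g .] }  — reduce
  I8: { [D → . S D], [D → . f], [D → . g g g], [S → . ( f], [S → . S ) D], [S → S ) . D] }  — shift
  I9: { [D → S D .] }  — reduce
  I10: { [S → S ) D .] }  — reduce
  I11: { [S → ( f .] }  — reduce

Every state is either a pure shift/goto state or contains exactly one complete item and nothing to shift — no conflicts. The grammar is LR(0).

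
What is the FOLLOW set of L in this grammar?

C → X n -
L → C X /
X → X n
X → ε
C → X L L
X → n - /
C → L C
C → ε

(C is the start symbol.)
To compute FOLLOW(L), find every occurrence of L on a right-hand side N → α L β: add FIRST(β) \ {ε}, and if β is empty or nullable also add FOLLOW(N). Iterate to a fixed point.

In C → X L L: L is followed by L, add FIRST(L) \ {ε} = { '/', 'n' }
In C → X L L: L is at the end, add FOLLOW(C)
In C → L C: L is followed by C, add FIRST(C) \ {ε} = { '/', 'n' }
  C is nullable, so also add FOLLOW(C)

The FOLLOW sets referred to above (computed the same way, to a fixed point):
  FOLLOW(C) = { $, '/', 'n' }

Taking the union: FOLLOW(L) = { $, '/', 'n' }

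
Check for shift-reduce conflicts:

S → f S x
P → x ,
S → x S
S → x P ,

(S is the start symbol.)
No shift-reduce conflicts

Augment with S' → S and build the canonical LR(0) collection (I0 = CLOSURE({[S' → . S]}), then GOTO on every symbol after a dot until no new states appear). It has 11 states:
  I0: { [S → . f S x], [S → . x P ,], [S → . x S], [S' → . S] }  — shift
  I1: { [S' → S .] }  — accept
  I2: { [S → . f S x], [S → . x P ,], [S → . x S], [S → f . S x] }  — shift
  I3: { [P → . x ,], [S → . f S x], [S → . x P ,], [S → . x S], [S → x . P ,], [S → x . S] }  — shift
  I4: { [S → x P . ,] }  — shift
  I5: { [S → x S .] }  — reduce
  I6: { [P → . x ,], [P → x . ,], [S → . f S x], [S → . x P ,], [S → . x S], [S → x . P ,], [S → x . S] }  — shift
  I7: { [P → x , .] }  — reduce
  I8: { [S → x P , .] }  — reduce
  I9: { [S → f S . x] }  — shift
  I10: { [S → f S x .] }  — reduce

No state contains both a complete item and a shift item.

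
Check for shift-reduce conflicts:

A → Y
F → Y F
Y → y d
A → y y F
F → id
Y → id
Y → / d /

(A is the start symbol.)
A shift-reduce conflict occurs when an LR(0) state has both:
  - a complete (reduce) item [A → α .] (dot at the end), and
  - a shift item [B → β . c γ] (dot before a terminal).

Augment with A' → A and build the canonical LR(0) collection (I0 = CLOSURE({[A' → . A]}), then GOTO on every symbol after a dot until no new states appear). It has 15 states:
  I0: { [A → . Y], [A → . y y F], [A' → . A], [Y → . / d /], [Y → . id], [Y → . y d] }  — shift
  I1: { [Y → / . d /] }  — shift
  I2: { [A' → A .] }  — accept
  I3: { [A → Y .] }  — reduce
  I4: { [Y → id .] }  — reduce
  I5: { [A → y . y F], [Y → y . d] }  — shift
  I6: { [Y → y d .] }  — reduce
  I7: { [A → y y . F], [F → . Y F], [F → . id], [Y → . / d /], [Y → . id], [Y → . y d] }  — shift
  I8: { [A → y y F .] }  — reduce
  I9: { [F → . Y F], [F → . id], [F → Y . F], [Y → . / d /], [Y → . id], [Y → . y d] }  — shift
  I10: { [F → id .], [Y → id .] }  — 2 reduces
  I11: { [Y → y . d] }  — shift
  I12: { [F → Y F .] }  — reduce
  I13: { [Y → / d . /] }  — shift
  I14: { [Y → / d / .] }  — reduce

No state contains both a complete item and a shift item.

Answer: No shift-reduce conflicts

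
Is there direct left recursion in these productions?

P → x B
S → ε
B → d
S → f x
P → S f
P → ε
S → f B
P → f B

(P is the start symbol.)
No direct left recursion

P → x B: starts with x
S → ε: starts with ε
B → d: starts with d
S → f x: starts with f
P → S f: starts with S
P → ε: starts with ε
S → f B: starts with f
P → f B: starts with f

No direct left recursion found.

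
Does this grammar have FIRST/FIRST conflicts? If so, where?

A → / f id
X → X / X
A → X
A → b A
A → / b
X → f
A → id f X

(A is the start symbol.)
FIRST sets of the non-terminals at (or reachable through a nullable prefix from) the front of some alternative:
  FIRST(X) = { 'f' }

Productions for A:
  A → / f id: FIRST = { '/' }
  A → X: FIRST = { 'f' }
  A → b A: FIRST = { 'b' }
  A → / b: FIRST = { '/' }
  A → id f X: FIRST = { 'id' }
Productions for X:
  X → X / X: FIRST = { 'f' }
  X → f: FIRST = { 'f' }

Conflict for A: A → / f id and A → / b
  Overlap: { '/' }
Conflict for X: X → X / X and X → f
  Overlap: { 'f' }

Answer: Yes. A → '/' f id / A → '/' b on { '/' }; X → X '/' X / X → f on { 'f' }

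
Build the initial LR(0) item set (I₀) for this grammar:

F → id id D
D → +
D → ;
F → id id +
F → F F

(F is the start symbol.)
First, augment the grammar with F' → F
I₀ = CLOSURE({ [F' → . F] }):
  [F' → . F] has the dot before F: add [F → . id id D], [F → . id id +], [F → . F F]
No further items can be added.

I₀ = { [F → . F F], [F → . id id +], [F → . id id D], [F' → . F] }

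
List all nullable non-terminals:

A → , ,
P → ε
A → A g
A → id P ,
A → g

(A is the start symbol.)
A non-terminal is nullable if it can derive ε (the empty string): either it has an ε-production, or it has a production whose right-hand side consists entirely of nullable non-terminals.

ε-productions: P → ε
So P is immediately nullable.
No further non-terminal can be added: every production for the remaining non-terminals contains a terminal or a non-nullable non-terminal.
Nullable = { 'P' }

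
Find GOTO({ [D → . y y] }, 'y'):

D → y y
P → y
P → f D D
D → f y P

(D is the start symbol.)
{ [D → y . y] }

GOTO(I, 'y') = CLOSURE({ [A → αX.β] : [A → α.Xβ] ∈ I, X = 'y' })

Items with dot before 'y', with the dot advanced:
  [D → . y y] → [D → y . y]
Closure adds nothing (no advanced item has the dot before a non-terminal).

GOTO = { [D → y . y] }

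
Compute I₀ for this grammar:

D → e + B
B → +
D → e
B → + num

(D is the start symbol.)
First, augment the grammar with D' → D
I₀ = CLOSURE({ [D' → . D] }):
  [D' → . D] has the dot before D: add [D → . e + B], [D → . e]
No further items can be added.

I₀ = { [D → . e + B], [D → . e], [D' → . D] }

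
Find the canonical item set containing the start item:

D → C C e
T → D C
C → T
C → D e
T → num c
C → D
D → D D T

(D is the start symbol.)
{ [C → . D e], [C → . D], [C → . T], [D → . C C e], [D → . D D T], [D' → . D], [T → . D C], [T → . num c] }

First, augment the grammar with D' → D
I₀ = CLOSURE({ [D' → . D] }):
  [D' → . D] has the dot before D: add [D → . C C e], [D → . D D T]
  [D → . C C e] has the dot before C: add [C → . T], [C → . D e], [C → . D]
  [C → . T] has the dot before T: add [T → . D C], [T → . num c]
No further items can be added.

I₀ = { [C → . D e], [C → . D], [C → . T], [D → . C C e], [D → . D D T], [D' → . D], [T → . D C], [T → . num c] }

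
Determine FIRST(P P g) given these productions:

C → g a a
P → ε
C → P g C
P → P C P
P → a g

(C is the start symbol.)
FIRST sets of the non-terminals involved (from the grammar, by fixed-point iteration):
  FIRST(P) = { 'a', 'g', ε }

To compute FIRST(P P g), process the symbols left to right:
Symbol P is a non-terminal. Add FIRST(P) \ {ε} = { 'a', 'g' }
P is nullable (ε ∈ FIRST(P)), continue to the next symbol.
Symbol P is a non-terminal. Add FIRST(P) \ {ε} = { 'a', 'g' }
P is nullable (ε ∈ FIRST(P)), continue to the next symbol.
Symbol g is a terminal. Add 'g' and stop.
FIRST(P P g) = { 'a', 'g' }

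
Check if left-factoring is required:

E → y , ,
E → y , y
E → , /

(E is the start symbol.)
Yes, E has productions with common prefix 'y ,'

Left-factoring is needed when two productions for the same non-terminal
share a common prefix on the right-hand side.

Productions for E:
  E → y , ,
  E → y , y
  E → , /

Found common prefix 'y ,' in productions for E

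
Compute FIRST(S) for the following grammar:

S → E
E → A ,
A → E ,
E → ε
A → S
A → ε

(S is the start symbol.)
{ ',', ε }

To compute FIRST(S), examine every production with S on the left-hand side, reading each right-hand side left to right until a non-nullable symbol is reached.

FIRST sets of the other non-terminals involved (by the same procedure, iterated to a fixed point):
  FIRST(E) = { ',', ε }

From S → E:
  - E is a non-terminal: add FIRST(E) \ {ε} = { ',' }
    E is nullable and nothing follows, so the whole right-hand side can vanish: ε ∈ FIRST(S)

Collecting: FIRST(S) = { ',', ε }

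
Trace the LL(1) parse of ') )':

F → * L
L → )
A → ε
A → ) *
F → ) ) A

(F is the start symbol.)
Stack is shown with the top on the left.

Stack    Input  Action
----------------------
F $      ) ) $  output F → ) ) A
) ) A $  ) ) $  match ')'
) A $    ) $    match ')'
A $      $      output A → ε
$        $      accept

The string is accepted.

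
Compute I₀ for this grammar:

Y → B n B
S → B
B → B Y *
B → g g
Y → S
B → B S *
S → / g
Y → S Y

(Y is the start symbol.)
{ [B → . B S *], [B → . B Y *], [B → . g g], [S → . / g], [S → . B], [Y → . B n B], [Y → . S Y], [Y → . S], [Y' → . Y] }

First, augment the grammar with Y' → Y
I₀ = CLOSURE({ [Y' → . Y] }):
  [Y' → . Y] has the dot before Y: add [Y → . B n B], [Y → . S], [Y → . S Y]
  [Y → . B n B] has the dot before B: add [B → . B Y *], [B → . g g], [B → . B S *]
  [Y → . S] has the dot before S: add [S → . B], [S → . / g]
No further items can be added.

I₀ = { [B → . B S *], [B → . B Y *], [B → . g g], [S → . / g], [S → . B], [Y → . B n B], [Y → . S Y], [Y → . S], [Y' → . Y] }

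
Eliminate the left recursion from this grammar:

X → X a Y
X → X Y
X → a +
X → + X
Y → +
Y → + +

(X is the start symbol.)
X → a + X'
X → + X X'
X' → a Y X'
X' → Y X'
X' → ε
Y → +
Y → + +

X is directly left-recursive. The standard transformation for
  A → A α₁ | ... | A α_m | β₁ | ... | β_n
is
  A  → β₁ A' | ... | β_n A'
  A' → α₁ A' | ... | α_m A' | ε

X → a + becomes X → a + X'
X → + X becomes X → + X X'
X → X a Y becomes X' → a Y X'
X → X Y becomes X' → Y X'
Add X' → ε

Productions for other non-terminals are unchanged:
  Y → +
  Y → + +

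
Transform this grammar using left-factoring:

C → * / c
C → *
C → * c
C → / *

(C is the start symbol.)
C → * C'
C' → / c
C' → ε
C' → c
C → / *

Left-factoring transforms A → αβ₁ | αβ₂ into A → αA' and A' → β₁ | β₂
(α is the longest common prefix among the alternatives). Repeat until
no nonterminal has two alternatives with a common prefix.

Round 1: C has alternatives sharing prefix '*'. Introduce C': C → * C'
  Add: C' → / c
  Add: C' → ε
  Add: C' → c

No remaining common prefixes — done.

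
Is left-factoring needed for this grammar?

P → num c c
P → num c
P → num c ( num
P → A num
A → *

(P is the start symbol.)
Left-factoring is needed when two productions for the same non-terminal
share a common prefix on the right-hand side.

Productions for P:
  P → num c c
  P → num c
  P → num c ( num
  P → A num

Found common prefix 'num c' in productions for P

Answer: Yes, P has productions with common prefix 'num c'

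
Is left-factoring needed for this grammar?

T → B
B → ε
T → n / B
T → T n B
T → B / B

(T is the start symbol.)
Yes, T has productions with common prefix 'B'

Left-factoring is needed when two productions for the same non-terminal
share a common prefix on the right-hand side.

Productions for T:
  T → B
  T → n / B
  T → T n B
  T → B / B

Found common prefix 'B' in productions for T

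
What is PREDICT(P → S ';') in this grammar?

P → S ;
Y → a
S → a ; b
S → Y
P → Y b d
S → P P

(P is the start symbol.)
{ 'a' }

PREDICT(P → S ';') = (FIRST(RHS) \ {ε}) ∪ (FOLLOW(P) if ε ∈ FIRST(RHS), i.e. RHS ⇒* ε)
FIRST(S) = { 'a' }
FIRST(S ';') = { 'a' }
ε ∉ FIRST(S ';'), so FOLLOW(P) is not added.
PREDICT(P → S ';') = { 'a' }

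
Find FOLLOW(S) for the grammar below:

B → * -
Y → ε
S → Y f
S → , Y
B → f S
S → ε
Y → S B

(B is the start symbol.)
{ $, '*', 'f' }

In B → f S: S is at the end, add FOLLOW(B)
In Y → S B: S is followed by B, add FIRST(B) \ {ε} = { '*', 'f' }

The FOLLOW sets referred to above (computed the same way, to a fixed point):
  FOLLOW(B) = { $, '*', 'f' }

Taking the union: FOLLOW(S) = { $, '*', 'f' }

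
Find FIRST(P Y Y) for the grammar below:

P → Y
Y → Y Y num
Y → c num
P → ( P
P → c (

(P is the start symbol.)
FIRST sets of the non-terminals involved (from the grammar, by fixed-point iteration):
  FIRST(P) = { '(', 'c' }

To compute FIRST(P Y Y), process the symbols left to right:
Symbol P is a non-terminal. Add FIRST(P) \ {ε} = { '(', 'c' }
P is not nullable (ε ∉ FIRST(P)), so stop here.
FIRST(P Y Y) = { '(', 'c' }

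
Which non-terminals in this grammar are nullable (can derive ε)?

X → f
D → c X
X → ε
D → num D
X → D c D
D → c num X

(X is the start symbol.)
{ 'X' }

A non-terminal is nullable if it can derive ε (the empty string): either it has an ε-production, or it has a production whose right-hand side consists entirely of nullable non-terminals.

ε-productions: X → ε
So X is immediately nullable.
No further non-terminal can be added: every production for the remaining non-terminals contains a terminal or a non-nullable non-terminal.
Nullable = { 'X' }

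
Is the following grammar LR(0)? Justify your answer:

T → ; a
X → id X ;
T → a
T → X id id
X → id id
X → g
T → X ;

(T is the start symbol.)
A grammar is LR(0) if no state in the canonical LR(0) collection has:
  - both a shift item (dot before a terminal) and a complete item (shift-reduce conflict), or
  - two or more complete items (reduce-reduce conflict; the accept item [T' → T .] counts as a complete item here).

Augment with T' → T and build the canonical LR(0) collection (I0 = CLOSURE({[T' → . T]}), then GOTO on every symbol after a dot until no new states appear). It has 14 states:
  I0: { [T → . ; a], [T → . X ;], [T → . X id id], [T → . a], [T' → . T], [X → . g], [X → . id X ;], [X → . id id] }  — shift
  I1: { [T → ; . a] }  — shift
  I2: { [T' → T .] }  — accept
  I3: { [T → X . ;], [T → X . id id] }  — shift
  I4: { [T → a .] }  — reduce
  I5: { [X → g .] }  — reduce
  I6: { [X → . g], [X → . id X ;], [X → . id id], [X → id . X ;], [X → id . id] }  — shift
  I7: { [X → id X . ;] }  — shift
  I8: { [X → . g], [X → . id X ;], [X → . id id], [X → id . X ;], [X → id . id], [X → id id .] }  — shift, reduce
  I9: { [X → id X ; .] }  — reduce
  I10: { [T → X ; .] }  — reduce
  I11: { [T → X id . id] }  — shift
  I12: { [T → X id id .] }  — reduce
  I13: { [T → ; a .] }  — reduce

Conflict in state I8:
  Shift-reduce conflict between [X → id id .] and [X → . g]
So the grammar is NOT LR(0).

Answer: No. Shift-reduce conflict between [X → id id .] and [X → . g]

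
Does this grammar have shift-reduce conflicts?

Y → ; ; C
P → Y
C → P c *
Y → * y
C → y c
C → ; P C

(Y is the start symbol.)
A shift-reduce conflict occurs when an LR(0) state has both:
  - a complete (reduce) item [A → α .] (dot at the end), and
  - a shift item [B → β . c γ] (dot before a terminal).

Augment with Y' → Y and build the canonical LR(0) collection (I0 = CLOSURE({[Y' → . Y]}), then GOTO on every symbol after a dot until no new states appear). It has 19 states:
  I0: { [Y → . * y], [Y → . ; ; C], [Y' → . Y] }  — shift
  I1: { [Y → * . y] }  — shift
  I2: { [Y → ; . ; C] }  — shift
  I3: { [Y' → Y .] }  — accept
  I4: { [C → . ; P C], [C → . P c *], [C → . y c], [P → . Y], [Y → . * y], [Y → . ; ; C], [Y → ; ; . C] }  — shift
  I5: { [C → ; . P C], [P → . Y], [Y → . * y], [Y → . ; ; C], [Y → ; . ; C] }  — shift
  I6: { [Y → ; ; C .] }  — reduce
  I7: { [C → P . c *] }  — shift
  I8: { [P → Y .] }  — reduce
  I9: { [C → y . c] }  — shift
  I10: { [C → y c .] }  — reduce
  I11: { [C → P c . *] }  — shift
  I12: { [C → P c * .] }  — reduce
  I13: { [C → . ; P C], [C → . P c *], [C → . y c], [P → . Y], [Y → . * y], [Y → . ; ; C], [Y → ; . ; C], [Y → ; ; . C] }  — shift
  I14: { [C → . ; P C], [C → . P c *], [C → . y c], [C → ; P . C], [P → . Y], [Y → . * y], [Y → . ; ; C] }  — shift
  I15: { [C → ; P C .] }  — reduce
  I16: { [C → . ; P C], [C → . P c *], [C → . y c], [C → ; . P C], [P → . Y], [Y → . * y], [Y → . ; ; C], [Y → ; . ; C], [Y → ; ; . C] }  — shift
  I17: { [C → . ; P C], [C → . P c *], [C → . y c], [C → ; P . C], [C → P . c *], [P → . Y], [Y → . * y], [Y → . ; ; C] }  — shift
  I18: { [Y → * y .] }  — reduce

No state contains both a complete item and a shift item.

Answer: No shift-reduce conflicts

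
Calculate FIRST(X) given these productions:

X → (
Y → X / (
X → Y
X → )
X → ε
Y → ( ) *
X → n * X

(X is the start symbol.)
To compute FIRST(X), examine every production with X on the left-hand side, reading each right-hand side left to right until a non-nullable symbol is reached.

FIRST sets of the other non-terminals involved (by the same procedure, iterated to a fixed point):
  FIRST(Y) = { '(', ')', '/', 'n' }

From X → (:
  - '(' is a terminal: add '(' and stop
From X → Y:
  - Y is a non-terminal: add FIRST(Y) \ {ε} = { '(', ')', '/', 'n' }
    Y is not nullable, so stop
From X → ):
  - ')' is a terminal: add ')' and stop
From X → ε:
  - ε-production, so ε ∈ FIRST(X)
From X → n * X:
  - n is a terminal: add 'n' and stop

Collecting: FIRST(X) = { '(', ')', '/', 'n', ε }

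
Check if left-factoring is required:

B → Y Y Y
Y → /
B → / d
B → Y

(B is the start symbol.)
Yes, B has productions with common prefix 'Y'

Left-factoring is needed when two productions for the same non-terminal
share a common prefix on the right-hand side.

Productions for B:
  B → Y Y Y
  B → / d
  B → Y

Found common prefix 'Y' in productions for B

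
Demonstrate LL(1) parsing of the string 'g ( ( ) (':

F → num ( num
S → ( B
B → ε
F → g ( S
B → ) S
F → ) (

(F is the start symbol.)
LL(1) parsing maintains a stack (initially the start symbol over $) and the input. At each step: if the stack top is a terminal, match it against the current input token; if it is a non-terminal N, replace it with the RHS of M[N, lookahead] (the unique production whose predict set contains the lookahead).

Stack is shown with the top on the left.

Stack    Input        Action
----------------------------
F $      g ( ( ) ( $  output F → g ( S
g ( S $  g ( ( ) ( $  match 'g'
( S $    ( ( ) ( $    match '('
S $      ( ) ( $      output S → ( B
( B $    ( ) ( $      match '('
B $      ) ( $        output B → ) S
) S $    ) ( $        match ')'
S $      ( $          output S → ( B
( B $    ( $          match '('
B $      $            output B → ε
$        $            accept

The string is accepted.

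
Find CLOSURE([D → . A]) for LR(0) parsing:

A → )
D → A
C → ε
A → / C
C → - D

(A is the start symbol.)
To compute CLOSURE, for each item [A → α.Bβ] where B is a non-terminal, add [B → .γ] for all productions B → γ; repeat for the newly added items until nothing changes.

Start with: [D → . A]
  [D → . A] has the dot before A: add [A → . )], [A → . / C]
No further items can be added.

CLOSURE = { [A → . )], [A → . / C], [D → . A] }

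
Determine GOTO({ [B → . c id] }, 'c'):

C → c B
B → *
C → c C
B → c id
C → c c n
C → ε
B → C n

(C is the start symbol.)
GOTO(I, 'c') = CLOSURE({ [A → αX.β] : [A → α.Xβ] ∈ I, X = 'c' })

Items with dot before 'c', with the dot advanced:
  [B → . c id] → [B → c . id]
Closure adds nothing (no advanced item has the dot before a non-terminal).

GOTO = { [B → c . id] }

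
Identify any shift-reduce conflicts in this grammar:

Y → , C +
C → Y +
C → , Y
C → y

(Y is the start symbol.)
A shift-reduce conflict occurs when an LR(0) state has both:
  - a complete (reduce) item [A → α .] (dot at the end), and
  - a shift item [B → β . c γ] (dot before a terminal).

Augment with Y' → Y and build the canonical LR(0) collection (I0 = CLOSURE({[Y' → . Y]}), then GOTO on every symbol after a dot until no new states appear). It has 10 states:
  I0: { [Y → . , C +], [Y' → . Y] }  — shift
  I1: { [C → . , Y], [C → . Y +], [C → . y], [Y → , . C +], [Y → . , C +] }  — shift
  I2: { [Y' → Y .] }  — accept
  I3: { [C → , . Y], [C → . , Y], [C → . Y +], [C → . y], [Y → , . C +], [Y → . , C +] }  — shift
  I4: { [Y → , C . +] }  — shift
  I5: { [C → Y . +] }  — shift
  I6: { [C → y .] }  — reduce
  I7: { [C → Y + .] }  — reduce
  I8: { [Y → , C + .] }  — reduce
  I9: { [C → , Y .], [C → Y . +] }  — shift, reduce

I9 contains reduce item [C → , Y .] and shift item [C → Y . +] — shift-reduce conflict.

Answer: Yes — I9: [C → , Y .] vs [C → Y . +]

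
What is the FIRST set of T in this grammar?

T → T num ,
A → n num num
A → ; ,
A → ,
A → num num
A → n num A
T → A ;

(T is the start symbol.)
{ ',', ';', 'n', 'num' }

FIRST sets of the other non-terminals involved (by the same procedure, iterated to a fixed point):
  FIRST(A) = { ',', ';', 'n', 'num' }

From T → T num ,:
  - T is the symbol being defined: contributes nothing new
    T is not nullable, so stop
From T → A ;:
  - A is a non-terminal: add FIRST(A) \ {ε} = { ',', ';', 'n', 'num' }
    A is not nullable, so stop

Collecting: FIRST(T) = { ',', ';', 'n', 'num' }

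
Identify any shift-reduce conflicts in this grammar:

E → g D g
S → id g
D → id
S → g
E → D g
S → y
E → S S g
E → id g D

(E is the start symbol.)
Augment with E' → E and build the canonical LR(0) collection (I0 = CLOSURE({[E' → . E]}), then GOTO on every symbol after a dot until no new states appear). It has 18 states:
  I0: { [D → . id], [E → . D g], [E → . S S g], [E → . g D g], [E → . id g D], [E' → . E], [S → . g], [S → . id g], [S → . y] }  — shift
  I1: { [E → D . g] }  — shift
  I2: { [E' → E .] }  — accept
  I3: { [E → S . S g], [S → . g], [S → . id g], [S → . y] }  — shift
  I4: { [D → . id], [E → g . D g], [S → g .] }  — shift, reduce
  I5: { [D → id .], [E → id . g D], [S → id . g] }  — shift, reduce
  I6: { [S → y .] }  — reduce
  I7: { [D → . id], [E → id g . D], [S → id g .] }  — shift, reduce
  I8: { [E → id g D .] }  — reduce
  I9: { [D → id .] }  — reduce
  I10: { [E → g D . g] }  — shift
  I11: { [E → g D g .] }  — reduce
  I12: { [E → S S . g] }  — shift
  I13: { [S → g .] }  — reduce
  I14: { [S → id . g] }  — shift
  I15: { [S → id g .] }  — reduce
  I16: { [E → S S g .] }  — reduce
  I17: { [E → D g .] }  — reduce

I4 contains reduce item [S → g .] and shift item [D → . id] — shift-reduce conflict.
I5 contains reduce item [D → id .] and shift items [E → id . g D], [S → id . g] — shift-reduce conflict.
I7 contains reduce item [S → id g .] and shift item [D → . id] — shift-reduce conflict.

Answer: Yes — I4: [S → g .] vs [D → . id]; I5: [D → id .] vs [E → id . g D]; I7: [S → id g .] vs [D → . id]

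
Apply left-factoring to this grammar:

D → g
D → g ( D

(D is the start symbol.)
D → g D'
D' → ε
D' → ( D

Left-factoring transforms A → αβ₁ | αβ₂ into A → αA' and A' → β₁ | β₂
(α is the longest common prefix among the alternatives). Repeat until
no nonterminal has two alternatives with a common prefix.

Round 1: D has alternatives sharing prefix 'g'. Introduce D': D → g D'
  Add: D' → ε
  Add: D' → ( D

No remaining common prefixes — done.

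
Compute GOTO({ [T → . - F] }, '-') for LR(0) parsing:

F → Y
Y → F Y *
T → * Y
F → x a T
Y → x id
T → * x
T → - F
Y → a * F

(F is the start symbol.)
{ [F → . Y], [F → . x a T], [T → - . F], [Y → . F Y *], [Y → . a * F], [Y → . x id] }

GOTO(I, '-') = CLOSURE({ [A → αX.β] : [A → α.Xβ] ∈ I, X = '-' })

Items with dot before '-', with the dot advanced:
  [T → . - F] → [T → - . F]
Closure of the advanced items:
  [T → - . F] has the dot before F: add [F → . Y], [F → . x a T]
  [F → . Y] has the dot before Y: add [Y → . F Y *], [Y → . x id], [Y → . a * F]

GOTO = { [F → . Y], [F → . x a T], [T → - . F], [Y → . F Y *], [Y → . a * F], [Y → . x id] }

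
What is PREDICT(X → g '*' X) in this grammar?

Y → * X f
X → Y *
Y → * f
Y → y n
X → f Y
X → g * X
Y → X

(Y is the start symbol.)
PREDICT(X → g '*' X) = (FIRST(RHS) \ {ε}) ∪ (FOLLOW(X) if ε ∈ FIRST(RHS), i.e. RHS ⇒* ε)
FIRST(g '*' X) = { 'g' }
ε ∉ FIRST(g '*' X), so FOLLOW(X) is not added.
PREDICT(X → g '*' X) = { 'g' }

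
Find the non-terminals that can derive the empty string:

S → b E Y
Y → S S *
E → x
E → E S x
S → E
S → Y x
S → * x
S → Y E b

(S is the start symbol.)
There are no ε-productions, so no non-terminal can derive ε.
No non-terminals are nullable.

Answer: None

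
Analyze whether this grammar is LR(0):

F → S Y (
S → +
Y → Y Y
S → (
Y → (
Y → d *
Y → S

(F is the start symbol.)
No. Reduce-reduce conflict: [S → ( .] and [Y → ( .]

Augment with F' → F and build the canonical LR(0) collection (I0 = CLOSURE({[F' → . F]}), then GOTO on every symbol after a dot until no new states appear). It has 12 states:
  I0: { [F → . S Y (], [F' → . F], [S → . (], [S → . +] }  — shift
  I1: { [S → ( .] }  — reduce
  I2: { [S → + .] }  — reduce
  I3: { [F' → F .] }  — accept
  I4: { [F → S . Y (], [S → . (], [S → . +], [Y → . (], [Y → . S], [Y → . Y Y], [Y → . d *] }  — shift
  I5: { [S → ( .], [Y → ( .] }  — 2 reduces
  I6: { [Y → S .] }  — reduce
  I7: { [F → S Y . (], [S → . (], [S → . +], [Y → . (], [Y → . S], [Y → . Y Y], [Y → . d *], [Y → Y . Y] }  — shift
  I8: { [Y → d . *] }  — shift
  I9: { [Y → d * .] }  — reduce
  I10: { [F → S Y ( .], [S → ( .], [Y → ( .] }  — 3 reduces
  I11: { [S → . (], [S → . +], [Y → . (], [Y → . S], [Y → . Y Y], [Y → . d *], [Y → Y . Y], [Y → Y Y .] }  — shift, reduce

Conflict in state I5:
  Reduce-reduce conflict: [S → ( .] and [Y → ( .]
So the grammar is NOT LR(0).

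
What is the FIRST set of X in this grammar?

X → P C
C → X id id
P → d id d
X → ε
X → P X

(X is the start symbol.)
FIRST sets of the other non-terminals involved (by the same procedure, iterated to a fixed point):
  FIRST(P) = { 'd' }

From X → P C:
  - P is a non-terminal: add FIRST(P) \ {ε} = { 'd' }
    P is not nullable, so stop
From X → ε:
  - ε-production, so ε ∈ FIRST(X)
From X → P X:
  - P is a non-terminal: add FIRST(P) \ {ε} = { 'd' }
    P is not nullable, so stop

Collecting: FIRST(X) = { 'd', ε }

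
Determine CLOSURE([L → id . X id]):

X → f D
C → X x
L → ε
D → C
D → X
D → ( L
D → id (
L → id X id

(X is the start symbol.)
Start with: [L → id . X id]
  [L → id . X id] has the dot before X: add [X → . f D]
No further items can be added.

CLOSURE = { [L → id . X id], [X → . f D] }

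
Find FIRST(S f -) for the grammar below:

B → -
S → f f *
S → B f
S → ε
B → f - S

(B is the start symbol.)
{ '-', 'f' }

FIRST sets of the non-terminals involved (from the grammar, by fixed-point iteration):
  FIRST(S) = { '-', 'f', ε }

To compute FIRST(S f -), process the symbols left to right:
Symbol S is a non-terminal. Add FIRST(S) \ {ε} = { '-', 'f' }
S is nullable (ε ∈ FIRST(S)), continue to the next symbol.
Symbol f is a terminal. Add 'f' and stop.
FIRST(S f -) = { '-', 'f' }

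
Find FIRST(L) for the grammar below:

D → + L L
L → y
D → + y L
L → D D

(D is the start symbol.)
To compute FIRST(L), examine every production with L on the left-hand side, reading each right-hand side left to right until a non-nullable symbol is reached.

FIRST sets of the other non-terminals involved (by the same procedure, iterated to a fixed point):
  FIRST(D) = { '+' }

From L → y:
  - y is a terminal: add 'y' and stop
From L → D D:
  - D is a non-terminal: add FIRST(D) \ {ε} = { '+' }
    D is not nullable, so stop

Collecting: FIRST(L) = { '+', 'y' }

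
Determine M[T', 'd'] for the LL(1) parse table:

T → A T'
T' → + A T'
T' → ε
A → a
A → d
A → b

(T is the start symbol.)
Empty (error entry)

To find M[T', 'd'], we find productions for T' where 'd' is in the predict set (PREDICT(N → α) = (FIRST(α) \ {ε}) ∪ (FOLLOW(N) if α ⇒* ε)).

Relevant sets:
  FOLLOW(T') = { $ }

T' → + A T': PREDICT = { '+' }
T' → ε: PREDICT = { $ }

M[T', 'd'] is empty (no production applies)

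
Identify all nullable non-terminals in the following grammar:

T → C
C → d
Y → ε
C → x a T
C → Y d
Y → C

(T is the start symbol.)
A non-terminal is nullable if it can derive ε (the empty string): either it has an ε-production, or it has a production whose right-hand side consists entirely of nullable non-terminals.

ε-productions: Y → ε
So Y is immediately nullable.
No further non-terminal can be added: every production for the remaining non-terminals contains a terminal or a non-nullable non-terminal.
Nullable = { 'Y' }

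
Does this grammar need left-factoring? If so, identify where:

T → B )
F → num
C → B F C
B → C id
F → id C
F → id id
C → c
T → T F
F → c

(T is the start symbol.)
Yes, F has productions with common prefix 'id'

Left-factoring is needed when two productions for the same non-terminal
share a common prefix on the right-hand side.

Productions for T:
  T → B )
  T → T F
Productions for F:
  F → num
  F → id C
  F → id id
  F → c
Productions for C:
  C → B F C
  C → c

Found common prefix 'id' in productions for F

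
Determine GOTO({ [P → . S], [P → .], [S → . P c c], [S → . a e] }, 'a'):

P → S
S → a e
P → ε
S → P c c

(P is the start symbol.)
{ [S → a . e] }

GOTO(I, 'a') = CLOSURE({ [A → αX.β] : [A → α.Xβ] ∈ I, X = 'a' })

Items with dot before 'a', with the dot advanced:
  [S → . a e] → [S → a . e]
Closure adds nothing (no advanced item has the dot before a non-terminal).

GOTO = { [S → a . e] }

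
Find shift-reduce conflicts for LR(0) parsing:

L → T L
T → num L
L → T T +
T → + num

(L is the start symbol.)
Augment with L' → L and build the canonical LR(0) collection (I0 = CLOSURE({[L' → . L]}), then GOTO on every symbol after a dot until no new states appear). It has 10 states:
  I0: { [L → . T L], [L → . T T +], [L' → . L], [T → . + num], [T → . num L] }  — shift
  I1: { [T → + . num] }  — shift
  I2: { [L' → L .] }  — accept
  I3: { [L → . T L], [L → . T T +], [L → T . L], [L → T . T +], [T → . + num], [T → . num L] }  — shift
  I4: { [L → . T L], [L → . T T +], [T → . + num], [T → . num L], [T → num . L] }  — shift
  I5: { [T → num L .] }  — reduce
  I6: { [L → T L .] }  — reduce
  I7: { [L → . T L], [L → . T T +], [L → T . L], [L → T . T +], [L → T T . +], [T → . + num], [T → . num L] }  — shift
  I8: { [L → T T + .], [T → + . num] }  — shift, reduce
  I9: { [T → + num .] }  — reduce

I8 contains reduce item [L → T T + .] and shift item [T → + . num] — shift-reduce conflict.

Answer: Yes — I8: [L → T T + .] vs [T → + . num]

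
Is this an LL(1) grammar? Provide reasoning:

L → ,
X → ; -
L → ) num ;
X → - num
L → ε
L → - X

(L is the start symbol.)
Yes, the grammar is LL(1).

A grammar is LL(1) if for each non-terminal N with multiple productions, the predict sets of those productions are pairwise disjoint, where PREDICT(N → α) = (FIRST(α) \ {ε}) ∪ (FOLLOW(N) if α ⇒* ε).

Relevant sets:
  FOLLOW(L) = { $ }

For L:
  PREDICT(L → ',') = { ',' }
  PREDICT(L → ')' num ';') = { ')' }
  PREDICT(L → ε) = { $ }
  PREDICT(L → '-' X) = { '-' }
For X:
  PREDICT(X → ';' '-') = { ';' }
  PREDICT(X → '-' num) = { '-' }

All predict sets are disjoint. The grammar IS LL(1).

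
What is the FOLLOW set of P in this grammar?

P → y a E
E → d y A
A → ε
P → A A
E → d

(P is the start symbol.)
P is the start symbol, so $ ∈ FOLLOW(P).
P does not occur on any right-hand side.

Taking the union: FOLLOW(P) = { $ }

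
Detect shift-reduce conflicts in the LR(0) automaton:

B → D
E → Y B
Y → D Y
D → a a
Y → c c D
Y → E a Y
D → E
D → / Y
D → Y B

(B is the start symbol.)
Yes — I3: [B → D .] vs [D → . / Y]; I4: [D → E .] vs [Y → E . a Y]; I9: [Y → c c D .] vs [D → . / Y]; I11: [Y → D Y .] vs [D → . / Y]; I15: [Y → E a Y .] vs [D → . / Y]; I16: [D → / Y .] vs [D → . / Y]

A shift-reduce conflict occurs when an LR(0) state has both:
  - a complete (reduce) item [A → α .] (dot at the end), and
  - a shift item [B → β . c γ] (dot before a terminal).

Augment with B' → B and build the canonical LR(0) collection (I0 = CLOSURE({[B' → . B]}), then GOTO on every symbol after a dot until no new states appear). It has 17 states:
  I0: { [B → . D], [B' → . B], [D → . / Y], [D → . E], [D → . Y B], [D → . a a], [E → . Y B], [Y → . D Y], [Y → . E a Y], [Y → . c c D] }  — shift
  I1: { [D → . / Y], [D → . E], [D → . Y B], [D → . a a], [D → / . Y], [E → . Y B], [Y → . D Y], [Y → . E a Y], [Y → . c c D] }  — shift
  I2: { [B' → B .] }  — accept
  I3: { [B → D .], [D → . / Y], [D → . E], [D → . Y B], [D → . a a], [E → . Y B], [Y → . D Y], [Y → . E a Y], [Y → . c c D], [Y → D . Y] }  — shift, reduce
  I4: { [D → E .], [Y → E . a Y] }  — shift, reduce
  I5: { [B → . D], [D → . / Y], [D → . E], [D → . Y B], [D → . a a], [D → Y . B], [E → . Y B], [E → Y . B], [Y → . D Y], [Y → . E a Y], [Y → . c c D] }  — shift
  I6: { [D → a . a] }  — shift
  I7: { [Y → c . c D] }  — shift
  I8: { [D → . / Y], [D → . E], [D → . Y B], [D → . a a], [E → . Y B], [Y → . D Y], [Y → . E a Y], [Y → . c c D], [Y → c c . D] }  — shift
  I9: { [D → . / Y], [D → . E], [D → . Y B], [D → . a a], [E → . Y B], [Y → . D Y], [Y → . E a Y], [Y → . c c D], [Y → D . Y], [Y → c c D .] }  — shift, reduce
  I10: { [D → . / Y], [D → . E], [D → . Y B], [D → . a a], [E → . Y B], [Y → . D Y], [Y → . E a Y], [Y → . c c D], [Y → D . Y] }  — shift
  I11: { [B → . D], [D → . / Y], [D → . E], [D → . Y B], [D → . a a], [D → Y . B], [E → . Y B], [E → Y . B], [Y → . D Y], [Y → . E a Y], [Y → . c c D], [Y → D Y .] }  — shift, reduce
  I12: { [D → Y B .], [E → Y B .] }  — 2 reduces
  I13: { [D → a a .] }  — reduce
  I14: { [D → . / Y], [D → . E], [D → . Y B], [D → . a a], [E → . Y B], [Y → . D Y], [Y → . E a Y], [Y → . c c D], [Y → E a . Y] }  — shift
  I15: { [B → . D], [D → . / Y], [D → . E], [D → . Y B], [D → . a a], [D → Y . B], [E → . Y B], [E → Y . B], [Y → . D Y], [Y → . E a Y], [Y → . c c D], [Y → E a Y .] }  — shift, reduce
  I16: { [B → . D], [D → . / Y], [D → . E], [D → . Y B], [D → . a a], [D → / Y .], [D → Y . B], [E → . Y B], [E → Y . B], [Y → . D Y], [Y → . E a Y], [Y → . c c D] }  — shift, reduce

I3 contains reduce item [B → D .] and shift items [D → . / Y], [D → . a a], [Y → . c c D] — shift-reduce conflict.
I4 contains reduce item [D → E .] and shift item [Y → E . a Y] — shift-reduce conflict.
I9 contains reduce item [Y → c c D .] and shift items [D → . / Y], [D → . a a], [Y → . c c D] — shift-reduce conflict.
I11 contains reduce item [Y → D Y .] and shift items [D → . / Y], [D → . a a], [Y → . c c D] — shift-reduce conflict.
I15 contains reduce item [Y → E a Y .] and shift items [D → . / Y], [D → . a a], [Y → . c c D] — shift-reduce conflict.
I16 contains reduce item [D → / Y .] and shift items [D → . / Y], [D → . a a], [Y → . c c D] — shift-reduce conflict.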